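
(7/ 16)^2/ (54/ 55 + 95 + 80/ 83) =223685/ 113294592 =0.00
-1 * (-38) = 38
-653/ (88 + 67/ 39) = -25467/ 3499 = -7.28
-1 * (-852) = 852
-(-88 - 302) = 390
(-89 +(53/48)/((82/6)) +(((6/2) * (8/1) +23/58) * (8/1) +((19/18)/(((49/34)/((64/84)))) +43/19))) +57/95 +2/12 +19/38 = 1846802774563/16737220080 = 110.34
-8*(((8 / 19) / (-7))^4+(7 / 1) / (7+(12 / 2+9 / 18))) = -35045765488 / 8448319467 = -4.15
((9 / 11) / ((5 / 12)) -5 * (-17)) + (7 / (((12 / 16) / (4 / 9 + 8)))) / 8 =143771 / 1485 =96.82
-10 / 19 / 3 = -10 / 57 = -0.18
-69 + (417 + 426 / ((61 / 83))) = 56586 / 61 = 927.64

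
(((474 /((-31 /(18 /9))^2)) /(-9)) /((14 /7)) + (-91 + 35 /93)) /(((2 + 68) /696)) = -30343744 /33635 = -902.15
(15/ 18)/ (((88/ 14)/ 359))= 12565/ 264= 47.59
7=7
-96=-96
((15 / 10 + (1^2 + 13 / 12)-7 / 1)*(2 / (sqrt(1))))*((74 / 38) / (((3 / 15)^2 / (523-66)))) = -17331725 / 114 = -152032.68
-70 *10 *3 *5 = -10500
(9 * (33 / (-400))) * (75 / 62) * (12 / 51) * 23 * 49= -238.18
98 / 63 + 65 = 599 / 9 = 66.56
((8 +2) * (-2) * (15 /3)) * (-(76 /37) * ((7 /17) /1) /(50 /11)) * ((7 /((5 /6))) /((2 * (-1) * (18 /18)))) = -245784 /3145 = -78.15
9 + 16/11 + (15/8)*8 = 280/11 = 25.45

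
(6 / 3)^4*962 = 15392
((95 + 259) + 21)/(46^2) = 375/2116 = 0.18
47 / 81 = 0.58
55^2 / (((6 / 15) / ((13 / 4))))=196625 / 8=24578.12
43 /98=0.44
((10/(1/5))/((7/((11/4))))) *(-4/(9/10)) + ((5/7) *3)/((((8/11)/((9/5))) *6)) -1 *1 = -88117/1008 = -87.42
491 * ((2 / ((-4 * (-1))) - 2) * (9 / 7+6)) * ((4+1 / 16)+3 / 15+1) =-31626783 / 1120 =-28238.20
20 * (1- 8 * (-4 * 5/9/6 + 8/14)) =-2300/189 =-12.17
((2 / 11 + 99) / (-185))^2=1190281 / 4141225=0.29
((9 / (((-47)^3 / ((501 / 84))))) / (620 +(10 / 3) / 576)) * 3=-973944 / 389314966285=-0.00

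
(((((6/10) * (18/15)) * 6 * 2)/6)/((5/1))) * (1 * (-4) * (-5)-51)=-1116/125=-8.93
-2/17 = -0.12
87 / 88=0.99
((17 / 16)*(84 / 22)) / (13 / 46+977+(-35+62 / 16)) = 0.00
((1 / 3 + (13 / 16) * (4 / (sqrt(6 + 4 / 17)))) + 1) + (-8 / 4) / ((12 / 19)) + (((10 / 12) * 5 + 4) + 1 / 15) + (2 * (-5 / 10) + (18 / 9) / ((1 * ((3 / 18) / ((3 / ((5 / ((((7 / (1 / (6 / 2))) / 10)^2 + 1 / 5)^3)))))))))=13 * sqrt(1802) / 424 + 888499629 / 1250000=712.10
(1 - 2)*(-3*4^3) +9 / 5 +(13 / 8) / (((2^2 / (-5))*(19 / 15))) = 584277 / 3040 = 192.20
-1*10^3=-1000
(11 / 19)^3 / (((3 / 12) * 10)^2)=5324 / 171475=0.03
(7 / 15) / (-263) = -7 / 3945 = -0.00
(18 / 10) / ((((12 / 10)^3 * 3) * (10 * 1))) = 5 / 144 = 0.03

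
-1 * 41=-41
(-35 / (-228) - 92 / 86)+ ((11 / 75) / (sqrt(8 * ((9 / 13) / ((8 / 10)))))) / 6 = -8983 / 9804+ 11 * sqrt(130) / 13500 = -0.91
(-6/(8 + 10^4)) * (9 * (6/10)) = -9/2780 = -0.00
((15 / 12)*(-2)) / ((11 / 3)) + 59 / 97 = -0.07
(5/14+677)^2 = 89927289/196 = 458812.70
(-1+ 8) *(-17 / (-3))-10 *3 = 29 / 3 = 9.67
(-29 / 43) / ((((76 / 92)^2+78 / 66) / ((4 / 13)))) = -168751 / 1516008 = -0.11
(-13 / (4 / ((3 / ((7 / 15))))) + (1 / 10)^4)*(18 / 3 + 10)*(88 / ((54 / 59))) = -32140.80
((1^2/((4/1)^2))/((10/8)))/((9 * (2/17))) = 17/360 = 0.05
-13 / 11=-1.18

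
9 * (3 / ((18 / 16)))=24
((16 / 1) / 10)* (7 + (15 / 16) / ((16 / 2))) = 911 / 80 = 11.39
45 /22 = 2.05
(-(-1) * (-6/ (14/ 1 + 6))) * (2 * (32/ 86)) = -48/ 215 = -0.22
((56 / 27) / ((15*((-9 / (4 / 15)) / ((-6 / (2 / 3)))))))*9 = 224 / 675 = 0.33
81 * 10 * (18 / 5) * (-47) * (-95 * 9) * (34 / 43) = 92653526.51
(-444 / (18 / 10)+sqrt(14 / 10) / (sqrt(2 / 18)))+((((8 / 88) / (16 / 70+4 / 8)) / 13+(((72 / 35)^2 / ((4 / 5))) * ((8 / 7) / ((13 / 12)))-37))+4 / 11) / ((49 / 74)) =-59969663122 / 204289085+3 * sqrt(35) / 5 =-290.00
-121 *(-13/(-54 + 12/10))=-715/24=-29.79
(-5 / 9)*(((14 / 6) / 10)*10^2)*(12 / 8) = -19.44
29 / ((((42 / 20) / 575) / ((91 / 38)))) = 1083875 / 57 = 19015.35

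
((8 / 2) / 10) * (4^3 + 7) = 142 / 5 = 28.40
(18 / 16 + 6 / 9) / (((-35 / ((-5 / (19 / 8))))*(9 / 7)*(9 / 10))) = 430 / 4617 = 0.09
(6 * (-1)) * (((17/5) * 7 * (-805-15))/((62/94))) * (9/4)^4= 4513567779/992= 4549967.52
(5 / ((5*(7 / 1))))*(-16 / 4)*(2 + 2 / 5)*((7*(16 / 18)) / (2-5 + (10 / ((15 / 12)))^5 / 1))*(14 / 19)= -1792 / 9338025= -0.00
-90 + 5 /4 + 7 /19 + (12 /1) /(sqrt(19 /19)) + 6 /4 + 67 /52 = -36355 /494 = -73.59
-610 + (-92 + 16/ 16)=-701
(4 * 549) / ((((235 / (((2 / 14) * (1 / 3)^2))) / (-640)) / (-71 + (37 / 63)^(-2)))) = 2911759360 / 450401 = 6464.82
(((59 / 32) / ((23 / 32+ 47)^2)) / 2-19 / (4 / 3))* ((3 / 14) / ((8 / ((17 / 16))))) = -2259381209 / 5571277824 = -0.41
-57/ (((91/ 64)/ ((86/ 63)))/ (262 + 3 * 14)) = -16635.85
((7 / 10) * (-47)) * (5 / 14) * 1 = -47 / 4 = -11.75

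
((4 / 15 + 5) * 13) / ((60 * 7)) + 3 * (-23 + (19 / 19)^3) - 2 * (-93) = 757027 / 6300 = 120.16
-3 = -3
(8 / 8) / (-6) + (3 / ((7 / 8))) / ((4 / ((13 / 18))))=19 / 42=0.45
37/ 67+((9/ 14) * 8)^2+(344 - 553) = -182.00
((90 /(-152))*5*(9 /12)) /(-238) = 675 /72352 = 0.01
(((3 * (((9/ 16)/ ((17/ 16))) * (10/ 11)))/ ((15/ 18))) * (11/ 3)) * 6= 648/ 17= 38.12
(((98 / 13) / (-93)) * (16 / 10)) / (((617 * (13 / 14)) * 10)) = -5488 / 242434725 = -0.00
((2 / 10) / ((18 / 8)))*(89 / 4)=89 / 45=1.98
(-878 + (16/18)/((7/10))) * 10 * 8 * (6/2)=-4418720/21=-210415.24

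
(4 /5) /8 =1 /10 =0.10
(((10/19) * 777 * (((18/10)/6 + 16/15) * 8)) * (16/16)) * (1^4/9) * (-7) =-594664/171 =-3477.57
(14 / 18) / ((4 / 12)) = 7 / 3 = 2.33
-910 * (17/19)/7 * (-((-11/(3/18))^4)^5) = 5435894064175257982801966619330567208960/19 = 286099687588171472779050900000000000000.00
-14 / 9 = -1.56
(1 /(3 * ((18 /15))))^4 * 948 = 49375 /8748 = 5.64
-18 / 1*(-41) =738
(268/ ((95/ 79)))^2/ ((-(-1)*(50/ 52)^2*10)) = 151509711392/ 28203125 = 5372.09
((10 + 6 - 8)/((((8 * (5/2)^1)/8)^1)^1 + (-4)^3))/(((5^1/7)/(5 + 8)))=-1456/615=-2.37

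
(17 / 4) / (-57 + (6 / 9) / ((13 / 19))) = -663 / 8740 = -0.08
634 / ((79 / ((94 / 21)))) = 59596 / 1659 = 35.92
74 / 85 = 0.87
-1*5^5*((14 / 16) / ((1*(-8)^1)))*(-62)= -678125 / 32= -21191.41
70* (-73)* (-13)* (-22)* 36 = -52612560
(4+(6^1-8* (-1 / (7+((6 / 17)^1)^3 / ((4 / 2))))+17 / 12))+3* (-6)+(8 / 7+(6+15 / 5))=4.70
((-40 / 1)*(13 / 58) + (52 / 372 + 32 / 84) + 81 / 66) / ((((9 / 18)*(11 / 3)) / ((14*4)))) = -23981640 / 108779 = -220.46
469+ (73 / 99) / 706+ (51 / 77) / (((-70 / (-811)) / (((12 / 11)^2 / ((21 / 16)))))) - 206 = 3915499388321 / 14504053410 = 269.96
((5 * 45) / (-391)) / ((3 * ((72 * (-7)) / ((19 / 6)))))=475 / 394128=0.00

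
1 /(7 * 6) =1 /42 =0.02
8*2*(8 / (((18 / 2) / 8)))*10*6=20480 / 3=6826.67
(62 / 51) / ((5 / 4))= 248 / 255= 0.97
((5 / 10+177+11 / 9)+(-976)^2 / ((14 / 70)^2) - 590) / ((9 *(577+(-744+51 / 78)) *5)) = -5572473361 / 1751625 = -3181.32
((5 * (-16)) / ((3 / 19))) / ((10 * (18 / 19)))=-1444 / 27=-53.48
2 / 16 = 1 / 8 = 0.12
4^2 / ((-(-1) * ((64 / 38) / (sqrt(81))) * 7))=171 / 14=12.21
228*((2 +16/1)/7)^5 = 430821504/16807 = 25633.46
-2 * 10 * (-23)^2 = -10580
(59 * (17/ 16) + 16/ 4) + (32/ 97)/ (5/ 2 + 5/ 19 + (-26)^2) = 2669569163/ 40030736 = 66.69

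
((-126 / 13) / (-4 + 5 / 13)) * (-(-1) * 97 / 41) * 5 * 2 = 122220 / 1927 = 63.43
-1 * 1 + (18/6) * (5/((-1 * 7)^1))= -22/7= -3.14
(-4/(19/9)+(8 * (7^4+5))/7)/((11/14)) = 730920/209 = 3497.22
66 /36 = 11 /6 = 1.83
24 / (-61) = -24 / 61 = -0.39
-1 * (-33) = 33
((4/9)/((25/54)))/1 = 24/25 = 0.96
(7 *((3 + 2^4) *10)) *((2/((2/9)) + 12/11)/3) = 49210/11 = 4473.64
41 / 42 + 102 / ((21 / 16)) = 3305 / 42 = 78.69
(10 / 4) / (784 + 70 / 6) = 15 / 4774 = 0.00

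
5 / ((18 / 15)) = 25 / 6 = 4.17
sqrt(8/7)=2 * sqrt(14)/7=1.07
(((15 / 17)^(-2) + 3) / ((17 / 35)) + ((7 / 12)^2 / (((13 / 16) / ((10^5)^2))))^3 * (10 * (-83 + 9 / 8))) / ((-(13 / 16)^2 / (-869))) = -1821454053495999999999999999999732853252228096 / 23007170745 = -79168971868991968921035620000000000.00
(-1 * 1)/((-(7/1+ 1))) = 1/8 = 0.12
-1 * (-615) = 615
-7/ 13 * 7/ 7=-7/ 13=-0.54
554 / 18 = 277 / 9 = 30.78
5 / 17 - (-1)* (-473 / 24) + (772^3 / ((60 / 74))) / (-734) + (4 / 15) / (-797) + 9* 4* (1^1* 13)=-461040199652911 / 596697960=-772652.55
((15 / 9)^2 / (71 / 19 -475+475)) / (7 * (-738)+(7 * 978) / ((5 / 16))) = 0.00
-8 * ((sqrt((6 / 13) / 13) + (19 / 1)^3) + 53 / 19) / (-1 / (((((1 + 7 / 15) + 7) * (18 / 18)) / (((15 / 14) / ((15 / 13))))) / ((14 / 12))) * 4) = 1016 * sqrt(6) / 845 + 132459984 / 1235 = 107257.99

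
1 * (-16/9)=-16/9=-1.78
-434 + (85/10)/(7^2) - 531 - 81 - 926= -193239/98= -1971.83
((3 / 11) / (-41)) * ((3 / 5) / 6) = -3 / 4510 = -0.00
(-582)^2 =338724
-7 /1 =-7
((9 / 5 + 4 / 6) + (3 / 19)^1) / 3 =748 / 855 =0.87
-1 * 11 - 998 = -1009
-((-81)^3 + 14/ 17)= 9034483/ 17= 531440.18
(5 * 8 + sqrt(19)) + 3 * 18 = sqrt(19) + 94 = 98.36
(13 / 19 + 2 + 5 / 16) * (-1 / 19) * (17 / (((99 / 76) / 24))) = -30974 / 627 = -49.40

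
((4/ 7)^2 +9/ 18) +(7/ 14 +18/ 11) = 1597/ 539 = 2.96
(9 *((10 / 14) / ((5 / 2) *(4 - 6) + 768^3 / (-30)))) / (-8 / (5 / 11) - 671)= 1125 / 1819565175197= 0.00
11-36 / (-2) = 29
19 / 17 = 1.12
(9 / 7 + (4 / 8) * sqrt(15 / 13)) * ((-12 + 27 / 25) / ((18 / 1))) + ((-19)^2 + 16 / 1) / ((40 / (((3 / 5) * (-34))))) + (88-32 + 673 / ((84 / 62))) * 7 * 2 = 452717 / 60-7 * sqrt(195) / 300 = 7544.96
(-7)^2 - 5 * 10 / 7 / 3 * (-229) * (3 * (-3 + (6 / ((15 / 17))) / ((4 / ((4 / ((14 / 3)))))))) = -121259 / 49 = -2474.67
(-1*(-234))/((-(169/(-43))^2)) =-33282/2197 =-15.15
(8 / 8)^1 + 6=7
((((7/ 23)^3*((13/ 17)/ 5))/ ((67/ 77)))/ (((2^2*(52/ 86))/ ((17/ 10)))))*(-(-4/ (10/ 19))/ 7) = 3082541/ 815189000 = 0.00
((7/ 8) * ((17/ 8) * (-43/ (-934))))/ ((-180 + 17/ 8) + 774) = 5117/ 35633968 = 0.00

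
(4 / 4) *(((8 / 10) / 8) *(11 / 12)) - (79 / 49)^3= -57870541 / 14117880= -4.10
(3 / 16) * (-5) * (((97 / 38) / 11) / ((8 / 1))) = -1455 / 53504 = -0.03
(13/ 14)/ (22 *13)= 1/ 308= 0.00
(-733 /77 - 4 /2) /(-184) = 887 /14168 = 0.06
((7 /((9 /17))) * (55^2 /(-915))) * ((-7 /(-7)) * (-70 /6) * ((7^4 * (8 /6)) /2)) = 12100199650 /14823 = 816312.46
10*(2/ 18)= 10/ 9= 1.11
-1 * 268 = -268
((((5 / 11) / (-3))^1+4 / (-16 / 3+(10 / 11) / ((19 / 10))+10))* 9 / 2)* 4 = 199902 / 17743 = 11.27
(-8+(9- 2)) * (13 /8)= -13 /8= -1.62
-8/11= -0.73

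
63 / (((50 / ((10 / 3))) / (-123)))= -2583 / 5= -516.60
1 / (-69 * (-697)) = 1 / 48093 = 0.00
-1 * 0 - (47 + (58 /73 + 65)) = -8234 /73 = -112.79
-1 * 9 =-9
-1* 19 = -19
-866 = -866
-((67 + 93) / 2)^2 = -6400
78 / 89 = 0.88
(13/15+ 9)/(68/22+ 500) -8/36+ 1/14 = -0.13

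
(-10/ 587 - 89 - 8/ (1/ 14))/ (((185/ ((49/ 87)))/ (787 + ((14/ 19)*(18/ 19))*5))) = -483.77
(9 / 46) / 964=9 / 44344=0.00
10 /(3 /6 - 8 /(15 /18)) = -100 /91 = -1.10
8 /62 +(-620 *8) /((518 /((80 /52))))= -1524132 /104377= -14.60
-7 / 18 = -0.39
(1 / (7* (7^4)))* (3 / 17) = 3 / 285719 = 0.00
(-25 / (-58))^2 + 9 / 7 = 34651 / 23548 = 1.47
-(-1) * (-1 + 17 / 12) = 5 / 12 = 0.42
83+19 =102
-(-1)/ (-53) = -1/ 53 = -0.02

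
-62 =-62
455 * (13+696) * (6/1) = 1935570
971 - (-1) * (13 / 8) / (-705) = 5476427 / 5640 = 971.00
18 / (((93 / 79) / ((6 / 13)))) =2844 / 403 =7.06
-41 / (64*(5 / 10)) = -41 / 32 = -1.28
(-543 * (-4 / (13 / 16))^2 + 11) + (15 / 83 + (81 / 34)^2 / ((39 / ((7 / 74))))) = -15778214312437 / 1199925688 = -13149.33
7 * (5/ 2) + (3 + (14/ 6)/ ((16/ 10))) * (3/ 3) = 527/ 24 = 21.96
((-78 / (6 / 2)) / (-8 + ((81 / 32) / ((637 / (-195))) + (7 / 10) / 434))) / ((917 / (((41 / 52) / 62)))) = 11480 / 279325143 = 0.00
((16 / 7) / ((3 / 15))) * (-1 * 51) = -4080 / 7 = -582.86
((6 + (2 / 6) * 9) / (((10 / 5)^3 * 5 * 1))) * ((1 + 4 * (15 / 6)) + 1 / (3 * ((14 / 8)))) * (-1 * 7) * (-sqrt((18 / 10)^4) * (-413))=-4716873 / 200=-23584.36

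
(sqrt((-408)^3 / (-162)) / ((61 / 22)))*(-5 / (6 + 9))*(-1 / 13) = 5984*sqrt(51) / 7137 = 5.99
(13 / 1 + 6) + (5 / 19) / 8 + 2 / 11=32127 / 1672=19.21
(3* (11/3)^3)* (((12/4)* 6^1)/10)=1331/5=266.20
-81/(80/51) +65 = 1069/80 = 13.36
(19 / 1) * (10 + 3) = 247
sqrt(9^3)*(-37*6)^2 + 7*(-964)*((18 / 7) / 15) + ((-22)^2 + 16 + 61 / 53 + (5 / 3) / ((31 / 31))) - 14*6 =1057294364 / 795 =1329930.02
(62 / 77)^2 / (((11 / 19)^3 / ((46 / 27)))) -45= -8375335469 / 213070473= -39.31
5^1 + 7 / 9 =52 / 9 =5.78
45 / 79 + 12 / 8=327 / 158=2.07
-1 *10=-10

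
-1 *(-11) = 11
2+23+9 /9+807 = 833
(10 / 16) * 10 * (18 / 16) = 225 / 32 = 7.03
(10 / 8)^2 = 25 / 16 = 1.56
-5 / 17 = -0.29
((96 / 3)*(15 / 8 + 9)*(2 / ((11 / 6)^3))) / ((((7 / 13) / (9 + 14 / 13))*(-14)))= -9847008 / 65219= -150.98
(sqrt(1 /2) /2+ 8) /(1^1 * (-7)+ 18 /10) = -20 /13 - 5 * sqrt(2) /104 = -1.61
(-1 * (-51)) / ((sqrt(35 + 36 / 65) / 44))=2244 * sqrt(150215) / 2311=376.34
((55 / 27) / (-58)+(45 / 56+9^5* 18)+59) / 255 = 46607870663 / 11181240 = 4168.40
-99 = -99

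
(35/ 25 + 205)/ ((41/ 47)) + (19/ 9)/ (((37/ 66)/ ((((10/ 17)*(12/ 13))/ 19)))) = 396797608/ 1676285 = 236.71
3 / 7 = 0.43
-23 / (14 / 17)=-391 / 14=-27.93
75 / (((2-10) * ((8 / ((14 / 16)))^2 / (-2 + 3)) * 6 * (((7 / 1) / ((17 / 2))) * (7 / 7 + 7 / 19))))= -56525 / 3407872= -0.02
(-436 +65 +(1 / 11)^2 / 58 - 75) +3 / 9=-9383063 / 21054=-445.67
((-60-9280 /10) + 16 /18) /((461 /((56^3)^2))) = -273991261487104 /4149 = -66037903467.61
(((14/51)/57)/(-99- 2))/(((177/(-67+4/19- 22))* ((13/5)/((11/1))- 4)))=-1298990/204391870587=-0.00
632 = 632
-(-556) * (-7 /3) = -3892 /3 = -1297.33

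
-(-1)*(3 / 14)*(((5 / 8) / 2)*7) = 15 / 32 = 0.47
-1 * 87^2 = -7569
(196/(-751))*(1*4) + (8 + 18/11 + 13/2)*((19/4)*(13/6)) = 65437483/396528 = 165.03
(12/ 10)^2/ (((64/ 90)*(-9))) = -0.22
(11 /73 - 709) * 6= -4253.10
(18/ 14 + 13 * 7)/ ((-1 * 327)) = -646/ 2289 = -0.28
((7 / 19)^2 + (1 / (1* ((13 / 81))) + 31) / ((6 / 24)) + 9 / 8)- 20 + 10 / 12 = 14756723 / 112632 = 131.02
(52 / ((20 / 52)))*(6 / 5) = 4056 / 25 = 162.24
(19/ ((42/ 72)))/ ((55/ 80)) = 3648/ 77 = 47.38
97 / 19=5.11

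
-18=-18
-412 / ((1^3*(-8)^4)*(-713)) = 103 / 730112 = 0.00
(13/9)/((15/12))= 52/45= 1.16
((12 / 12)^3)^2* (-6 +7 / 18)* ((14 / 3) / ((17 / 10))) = -7070 / 459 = -15.40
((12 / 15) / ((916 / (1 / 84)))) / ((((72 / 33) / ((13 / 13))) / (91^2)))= 13013 / 329760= 0.04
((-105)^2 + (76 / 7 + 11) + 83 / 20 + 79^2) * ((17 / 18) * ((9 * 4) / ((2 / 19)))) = 781944563 / 140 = 5585318.31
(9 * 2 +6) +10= 34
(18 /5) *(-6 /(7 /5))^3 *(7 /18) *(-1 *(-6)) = -32400 /49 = -661.22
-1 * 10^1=-10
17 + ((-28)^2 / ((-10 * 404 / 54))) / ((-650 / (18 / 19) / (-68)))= 49773671 / 3118375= 15.96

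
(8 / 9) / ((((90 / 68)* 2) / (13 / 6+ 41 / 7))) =22916 / 8505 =2.69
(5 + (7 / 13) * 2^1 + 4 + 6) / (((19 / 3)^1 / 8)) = 264 / 13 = 20.31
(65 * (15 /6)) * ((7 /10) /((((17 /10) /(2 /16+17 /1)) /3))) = 935025 /272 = 3437.59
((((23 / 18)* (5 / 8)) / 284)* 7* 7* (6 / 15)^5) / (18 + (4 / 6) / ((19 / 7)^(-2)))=55223 / 896730000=0.00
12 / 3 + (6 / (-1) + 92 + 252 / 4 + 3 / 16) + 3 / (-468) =95585 / 624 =153.18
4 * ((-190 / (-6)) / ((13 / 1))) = 380 / 39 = 9.74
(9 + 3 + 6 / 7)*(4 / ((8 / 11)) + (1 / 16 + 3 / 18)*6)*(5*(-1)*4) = -12375 / 7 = -1767.86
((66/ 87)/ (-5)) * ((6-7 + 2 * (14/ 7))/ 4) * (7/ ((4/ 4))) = -231/ 290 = -0.80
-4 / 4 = -1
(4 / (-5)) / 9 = -4 / 45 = -0.09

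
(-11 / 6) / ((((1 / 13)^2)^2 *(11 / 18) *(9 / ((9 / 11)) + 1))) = -28561 / 4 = -7140.25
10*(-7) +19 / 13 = -891 / 13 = -68.54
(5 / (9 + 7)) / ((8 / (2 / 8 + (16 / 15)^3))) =19759 / 345600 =0.06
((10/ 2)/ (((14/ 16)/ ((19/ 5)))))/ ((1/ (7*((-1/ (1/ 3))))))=-456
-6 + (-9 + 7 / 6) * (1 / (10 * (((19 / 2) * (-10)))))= -34153 / 5700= -5.99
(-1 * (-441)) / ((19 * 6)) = 147 / 38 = 3.87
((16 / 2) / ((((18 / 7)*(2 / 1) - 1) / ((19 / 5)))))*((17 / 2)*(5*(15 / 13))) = 135660 / 377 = 359.84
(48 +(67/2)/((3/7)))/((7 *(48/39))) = 9841/672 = 14.64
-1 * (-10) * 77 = 770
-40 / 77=-0.52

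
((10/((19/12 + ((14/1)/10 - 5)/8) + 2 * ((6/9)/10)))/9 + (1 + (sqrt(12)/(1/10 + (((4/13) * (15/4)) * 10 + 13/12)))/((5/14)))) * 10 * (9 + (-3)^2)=786240 * sqrt(3)/9923 + 6420/19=475.13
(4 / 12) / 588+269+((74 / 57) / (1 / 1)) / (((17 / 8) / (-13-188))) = 83301695 / 569772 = 146.20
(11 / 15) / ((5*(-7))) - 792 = -415811 / 525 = -792.02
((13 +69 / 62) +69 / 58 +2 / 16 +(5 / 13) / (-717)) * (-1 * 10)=-5170877975 / 33518316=-154.27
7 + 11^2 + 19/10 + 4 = 1339/10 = 133.90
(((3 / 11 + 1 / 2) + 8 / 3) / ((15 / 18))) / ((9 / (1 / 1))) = 227 / 495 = 0.46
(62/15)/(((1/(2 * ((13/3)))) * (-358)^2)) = 403/1441845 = 0.00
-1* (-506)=506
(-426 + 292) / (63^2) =-134 / 3969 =-0.03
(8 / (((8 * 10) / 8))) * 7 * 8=224 / 5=44.80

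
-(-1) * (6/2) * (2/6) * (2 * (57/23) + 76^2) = 132962/23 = 5780.96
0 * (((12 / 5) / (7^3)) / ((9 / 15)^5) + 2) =0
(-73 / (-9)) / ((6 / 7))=511 / 54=9.46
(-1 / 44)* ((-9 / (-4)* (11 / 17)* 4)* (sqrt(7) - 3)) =27 / 68 - 9* sqrt(7) / 68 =0.05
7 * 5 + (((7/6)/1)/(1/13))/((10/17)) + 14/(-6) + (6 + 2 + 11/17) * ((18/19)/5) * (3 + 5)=462259/6460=71.56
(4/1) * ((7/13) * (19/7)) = 76/13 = 5.85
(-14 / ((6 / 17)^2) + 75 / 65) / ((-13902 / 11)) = 286319 / 3253068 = 0.09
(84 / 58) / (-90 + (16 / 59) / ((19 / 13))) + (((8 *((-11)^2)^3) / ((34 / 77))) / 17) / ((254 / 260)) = 1932629.54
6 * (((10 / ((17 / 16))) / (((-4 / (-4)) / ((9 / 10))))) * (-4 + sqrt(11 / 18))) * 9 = -31104 / 17 + 1296 * sqrt(22) / 17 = -1472.07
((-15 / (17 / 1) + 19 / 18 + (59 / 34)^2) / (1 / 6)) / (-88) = -33131 / 152592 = -0.22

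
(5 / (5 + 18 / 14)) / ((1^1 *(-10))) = -7 / 88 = -0.08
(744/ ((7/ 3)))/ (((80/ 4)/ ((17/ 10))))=4743/ 175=27.10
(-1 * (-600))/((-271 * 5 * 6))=-20/271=-0.07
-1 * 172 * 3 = -516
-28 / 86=-14 / 43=-0.33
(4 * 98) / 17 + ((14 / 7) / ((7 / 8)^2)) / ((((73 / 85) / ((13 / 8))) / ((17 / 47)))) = 71012168 / 2858023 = 24.85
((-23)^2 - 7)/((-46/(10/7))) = -2610/161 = -16.21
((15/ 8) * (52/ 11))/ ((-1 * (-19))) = 195/ 418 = 0.47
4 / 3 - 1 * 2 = -2 / 3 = -0.67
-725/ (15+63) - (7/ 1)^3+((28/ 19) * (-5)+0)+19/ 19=-531539/ 1482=-358.66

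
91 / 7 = 13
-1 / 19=-0.05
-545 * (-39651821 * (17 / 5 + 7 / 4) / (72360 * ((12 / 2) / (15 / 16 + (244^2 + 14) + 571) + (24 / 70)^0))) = 428232683202330017 / 278454883680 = 1537888.93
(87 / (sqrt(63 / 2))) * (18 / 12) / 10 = 2.33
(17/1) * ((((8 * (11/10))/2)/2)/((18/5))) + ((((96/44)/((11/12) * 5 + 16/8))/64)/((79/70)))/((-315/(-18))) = 12838061/1235718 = 10.39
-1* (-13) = 13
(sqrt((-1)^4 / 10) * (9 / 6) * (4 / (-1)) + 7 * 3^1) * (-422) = -8061.31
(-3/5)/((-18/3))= 1/10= 0.10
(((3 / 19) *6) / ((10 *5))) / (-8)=-9 / 3800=-0.00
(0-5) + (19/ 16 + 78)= 74.19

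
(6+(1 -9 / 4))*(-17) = -323 / 4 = -80.75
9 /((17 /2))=18 /17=1.06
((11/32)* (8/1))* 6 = 33/2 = 16.50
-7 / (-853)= 7 / 853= 0.01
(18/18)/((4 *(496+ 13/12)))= 3/5965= 0.00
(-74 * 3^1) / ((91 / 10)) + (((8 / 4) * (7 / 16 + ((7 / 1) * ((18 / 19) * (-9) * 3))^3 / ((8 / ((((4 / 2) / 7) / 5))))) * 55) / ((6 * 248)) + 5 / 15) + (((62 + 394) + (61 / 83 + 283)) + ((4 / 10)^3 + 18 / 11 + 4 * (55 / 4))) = -638435415263613657 / 282653683312000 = -2258.72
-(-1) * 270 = 270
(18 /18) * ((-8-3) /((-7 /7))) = 11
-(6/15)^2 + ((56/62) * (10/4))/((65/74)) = 2.41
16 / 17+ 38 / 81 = 1942 / 1377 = 1.41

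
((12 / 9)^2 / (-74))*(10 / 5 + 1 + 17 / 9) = -352 / 2997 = -0.12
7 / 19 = 0.37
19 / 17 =1.12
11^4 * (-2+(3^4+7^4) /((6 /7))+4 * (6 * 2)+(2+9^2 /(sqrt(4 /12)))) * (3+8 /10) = 22532499 * sqrt(3) /5+2456598749 /15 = 171578736.55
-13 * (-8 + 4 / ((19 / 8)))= 1560 / 19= 82.11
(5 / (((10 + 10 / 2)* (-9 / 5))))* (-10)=50 / 27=1.85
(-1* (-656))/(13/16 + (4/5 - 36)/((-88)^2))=811.93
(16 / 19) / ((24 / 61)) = 122 / 57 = 2.14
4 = 4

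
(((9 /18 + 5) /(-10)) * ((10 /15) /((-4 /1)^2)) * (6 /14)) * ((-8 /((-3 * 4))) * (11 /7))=-0.01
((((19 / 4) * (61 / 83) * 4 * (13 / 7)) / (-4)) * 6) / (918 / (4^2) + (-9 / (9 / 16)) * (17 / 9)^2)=-134.80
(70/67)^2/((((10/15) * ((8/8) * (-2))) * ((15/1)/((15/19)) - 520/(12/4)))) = 11025/2078407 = 0.01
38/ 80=19/ 40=0.48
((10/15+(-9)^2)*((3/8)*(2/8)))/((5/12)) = 147/8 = 18.38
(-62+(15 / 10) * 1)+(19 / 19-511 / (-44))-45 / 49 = -105223 / 2156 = -48.80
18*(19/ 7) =342/ 7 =48.86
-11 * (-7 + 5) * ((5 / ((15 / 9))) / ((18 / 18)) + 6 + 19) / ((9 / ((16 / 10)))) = 4928 / 45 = 109.51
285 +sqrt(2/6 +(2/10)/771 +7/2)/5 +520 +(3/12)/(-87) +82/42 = sqrt(227884470)/38550 +655243/812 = 807.34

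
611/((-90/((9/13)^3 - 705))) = 4783.91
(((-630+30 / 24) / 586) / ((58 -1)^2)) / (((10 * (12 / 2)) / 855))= -2515 / 534432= -0.00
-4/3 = -1.33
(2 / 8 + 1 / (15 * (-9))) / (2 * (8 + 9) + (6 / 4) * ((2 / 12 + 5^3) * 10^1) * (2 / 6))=131 / 356310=0.00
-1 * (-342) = 342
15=15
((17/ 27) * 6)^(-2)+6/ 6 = 1237/ 1156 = 1.07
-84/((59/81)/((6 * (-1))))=40824/59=691.93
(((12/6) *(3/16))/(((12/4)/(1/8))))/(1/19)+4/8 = 51/64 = 0.80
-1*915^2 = -837225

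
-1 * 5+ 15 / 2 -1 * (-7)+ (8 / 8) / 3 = 59 / 6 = 9.83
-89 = -89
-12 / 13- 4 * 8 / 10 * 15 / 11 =-756 / 143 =-5.29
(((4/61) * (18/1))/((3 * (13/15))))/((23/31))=11160/18239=0.61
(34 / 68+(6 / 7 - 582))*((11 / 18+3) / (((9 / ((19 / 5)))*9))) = -2007863 / 20412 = -98.37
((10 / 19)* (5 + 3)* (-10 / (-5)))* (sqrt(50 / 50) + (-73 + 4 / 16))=-11480 / 19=-604.21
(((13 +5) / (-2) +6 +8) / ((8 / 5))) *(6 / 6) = 25 / 8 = 3.12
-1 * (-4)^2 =-16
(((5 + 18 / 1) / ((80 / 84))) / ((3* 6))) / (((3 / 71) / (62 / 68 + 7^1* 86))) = 19144.12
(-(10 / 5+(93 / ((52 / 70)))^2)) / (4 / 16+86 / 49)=-519222473 / 66417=-7817.61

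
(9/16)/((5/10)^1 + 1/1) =3/8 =0.38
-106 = -106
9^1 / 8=9 / 8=1.12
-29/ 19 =-1.53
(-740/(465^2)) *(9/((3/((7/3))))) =-1036/43245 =-0.02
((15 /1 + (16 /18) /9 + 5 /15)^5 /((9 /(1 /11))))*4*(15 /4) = 15258789062500000 /115063885233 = 132611.45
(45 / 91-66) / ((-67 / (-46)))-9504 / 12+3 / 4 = -20393829 / 24388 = -836.22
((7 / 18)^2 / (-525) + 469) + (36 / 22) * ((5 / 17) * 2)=2135555591 / 4544100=469.96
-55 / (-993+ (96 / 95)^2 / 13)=6452875 / 116494509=0.06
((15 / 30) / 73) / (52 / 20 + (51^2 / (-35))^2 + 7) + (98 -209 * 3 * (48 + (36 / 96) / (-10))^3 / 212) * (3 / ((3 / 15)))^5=-106418373988216802787858125 / 429589497593856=-247721079272.82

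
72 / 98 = 36 / 49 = 0.73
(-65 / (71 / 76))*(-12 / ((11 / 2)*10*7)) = 2.17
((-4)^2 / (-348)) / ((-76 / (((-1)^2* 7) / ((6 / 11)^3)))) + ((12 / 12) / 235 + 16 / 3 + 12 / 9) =561921743 / 83906280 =6.70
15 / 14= 1.07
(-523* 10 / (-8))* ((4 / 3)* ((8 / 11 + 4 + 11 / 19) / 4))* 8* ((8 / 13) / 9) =632.51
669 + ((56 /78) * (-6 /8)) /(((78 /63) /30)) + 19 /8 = 890059 /1352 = 658.33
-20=-20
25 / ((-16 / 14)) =-175 / 8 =-21.88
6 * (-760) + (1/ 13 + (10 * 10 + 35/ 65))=-57972/ 13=-4459.38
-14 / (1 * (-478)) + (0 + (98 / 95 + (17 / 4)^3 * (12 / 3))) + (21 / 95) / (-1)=111854753 / 363280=307.90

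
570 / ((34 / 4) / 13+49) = 14820 / 1291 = 11.48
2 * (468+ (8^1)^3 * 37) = 38824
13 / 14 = 0.93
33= 33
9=9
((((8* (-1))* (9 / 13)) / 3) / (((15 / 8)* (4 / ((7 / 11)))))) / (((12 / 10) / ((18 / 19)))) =-336 / 2717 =-0.12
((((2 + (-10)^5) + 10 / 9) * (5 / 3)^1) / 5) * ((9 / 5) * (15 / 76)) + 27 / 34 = -7649249 / 646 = -11840.94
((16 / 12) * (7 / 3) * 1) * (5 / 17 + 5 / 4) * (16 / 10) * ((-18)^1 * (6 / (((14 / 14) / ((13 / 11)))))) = -183456 / 187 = -981.05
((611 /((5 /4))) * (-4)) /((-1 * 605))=9776 /3025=3.23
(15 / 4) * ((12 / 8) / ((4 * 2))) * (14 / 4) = 315 / 128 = 2.46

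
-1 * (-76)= 76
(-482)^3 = -111980168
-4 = -4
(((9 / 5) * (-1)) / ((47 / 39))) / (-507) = 9 / 3055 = 0.00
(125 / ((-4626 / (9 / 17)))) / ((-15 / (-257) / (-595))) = 875 / 6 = 145.83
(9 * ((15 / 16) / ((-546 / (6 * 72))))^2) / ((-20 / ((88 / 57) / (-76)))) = 120285 / 23915528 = 0.01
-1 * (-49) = 49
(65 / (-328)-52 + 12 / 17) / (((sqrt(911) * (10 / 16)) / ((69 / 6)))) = -6603783 * sqrt(911) / 6349670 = -31.39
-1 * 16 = -16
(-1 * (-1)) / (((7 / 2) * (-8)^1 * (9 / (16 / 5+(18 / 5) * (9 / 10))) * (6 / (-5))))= 23 / 1080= 0.02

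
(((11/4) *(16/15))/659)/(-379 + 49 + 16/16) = -44/3252165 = -0.00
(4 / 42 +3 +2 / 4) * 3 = 151 / 14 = 10.79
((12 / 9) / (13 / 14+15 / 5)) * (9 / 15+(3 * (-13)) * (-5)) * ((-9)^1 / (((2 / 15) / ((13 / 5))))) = -3203928 / 275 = -11650.65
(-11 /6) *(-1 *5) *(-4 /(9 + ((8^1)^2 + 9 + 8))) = -11 /27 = -0.41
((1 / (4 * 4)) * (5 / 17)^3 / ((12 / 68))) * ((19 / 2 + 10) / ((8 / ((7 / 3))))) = 11375 / 221952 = 0.05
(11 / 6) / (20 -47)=-11 / 162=-0.07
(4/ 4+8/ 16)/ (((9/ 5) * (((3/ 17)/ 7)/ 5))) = 2975/ 18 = 165.28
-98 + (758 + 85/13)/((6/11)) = 33895/26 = 1303.65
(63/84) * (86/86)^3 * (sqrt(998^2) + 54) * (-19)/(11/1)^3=-14991/1331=-11.26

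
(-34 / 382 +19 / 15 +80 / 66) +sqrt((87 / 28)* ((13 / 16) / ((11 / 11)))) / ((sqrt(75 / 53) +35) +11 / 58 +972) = -12615* sqrt(139867) / 2532105517438 +89786929* sqrt(7917) / 5064211034876 +75314 / 31515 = 2.39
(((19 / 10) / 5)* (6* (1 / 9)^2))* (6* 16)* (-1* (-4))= 2432 / 225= 10.81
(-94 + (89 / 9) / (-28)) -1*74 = -42425 / 252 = -168.35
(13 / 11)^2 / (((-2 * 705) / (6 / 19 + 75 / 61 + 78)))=-5193539 / 65912330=-0.08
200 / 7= 28.57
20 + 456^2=207956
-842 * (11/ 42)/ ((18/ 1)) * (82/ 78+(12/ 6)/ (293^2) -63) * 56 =3842083327544/ 90398997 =42501.39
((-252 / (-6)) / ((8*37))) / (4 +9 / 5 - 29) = -105 / 17168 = -0.01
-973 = -973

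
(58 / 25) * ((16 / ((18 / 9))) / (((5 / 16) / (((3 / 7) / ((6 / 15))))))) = 11136 / 175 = 63.63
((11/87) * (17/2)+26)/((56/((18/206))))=2019/47792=0.04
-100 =-100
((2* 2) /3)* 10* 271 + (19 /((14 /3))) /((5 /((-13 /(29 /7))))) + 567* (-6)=181637 /870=208.78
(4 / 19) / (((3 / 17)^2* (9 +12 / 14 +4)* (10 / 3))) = 4046 / 27645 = 0.15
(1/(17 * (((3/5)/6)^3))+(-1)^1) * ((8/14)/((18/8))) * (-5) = -73.43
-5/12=-0.42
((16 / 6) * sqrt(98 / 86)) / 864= 7 * sqrt(43) / 13932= 0.00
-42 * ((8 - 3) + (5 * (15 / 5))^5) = -31893960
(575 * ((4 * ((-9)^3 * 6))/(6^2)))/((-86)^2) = -139725/3698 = -37.78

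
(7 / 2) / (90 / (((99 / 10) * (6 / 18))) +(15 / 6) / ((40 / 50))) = 308 / 2675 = 0.12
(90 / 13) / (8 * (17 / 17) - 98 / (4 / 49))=-4 / 689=-0.01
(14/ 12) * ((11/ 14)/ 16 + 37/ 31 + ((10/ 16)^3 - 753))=-27832041/ 31744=-876.77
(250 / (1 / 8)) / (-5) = -400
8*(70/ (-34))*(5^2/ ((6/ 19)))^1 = -66500/ 51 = -1303.92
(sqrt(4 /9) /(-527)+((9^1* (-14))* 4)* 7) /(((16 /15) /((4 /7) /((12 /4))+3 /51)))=-1241053825 /1505112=-824.56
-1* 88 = -88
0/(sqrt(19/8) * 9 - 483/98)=0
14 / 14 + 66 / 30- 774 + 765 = -29 / 5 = -5.80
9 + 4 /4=10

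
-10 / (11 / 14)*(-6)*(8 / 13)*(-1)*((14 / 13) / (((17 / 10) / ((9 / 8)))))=-1058400 / 31603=-33.49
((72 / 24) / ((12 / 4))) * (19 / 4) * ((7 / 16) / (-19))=-7 / 64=-0.11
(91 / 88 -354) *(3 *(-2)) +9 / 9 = 93227 / 44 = 2118.80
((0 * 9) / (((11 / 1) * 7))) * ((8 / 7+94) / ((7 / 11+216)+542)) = 0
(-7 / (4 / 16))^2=784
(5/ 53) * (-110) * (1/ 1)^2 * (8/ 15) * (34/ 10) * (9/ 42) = -1496/ 371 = -4.03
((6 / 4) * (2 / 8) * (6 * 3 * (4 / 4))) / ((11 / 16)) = 108 / 11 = 9.82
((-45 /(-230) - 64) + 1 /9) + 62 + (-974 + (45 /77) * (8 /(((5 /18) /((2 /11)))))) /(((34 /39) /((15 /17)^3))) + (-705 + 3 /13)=-560266465087697 /380734988634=-1471.54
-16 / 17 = -0.94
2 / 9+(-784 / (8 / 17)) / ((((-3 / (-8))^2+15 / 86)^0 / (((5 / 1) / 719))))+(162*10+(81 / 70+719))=1054873741 / 452970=2328.79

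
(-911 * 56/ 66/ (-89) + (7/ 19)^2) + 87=101594660/ 1060257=95.82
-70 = -70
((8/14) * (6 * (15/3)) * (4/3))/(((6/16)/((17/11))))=21760/231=94.20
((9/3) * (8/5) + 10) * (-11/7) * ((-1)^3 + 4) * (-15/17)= 7326/119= 61.56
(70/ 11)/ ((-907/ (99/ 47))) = -630/ 42629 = -0.01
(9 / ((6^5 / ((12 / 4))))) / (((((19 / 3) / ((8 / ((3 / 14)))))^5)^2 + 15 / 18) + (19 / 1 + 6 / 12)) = 9705775651075653632 / 56837022267878623989201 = 0.00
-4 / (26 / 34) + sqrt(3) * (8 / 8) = -68 / 13 + sqrt(3) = -3.50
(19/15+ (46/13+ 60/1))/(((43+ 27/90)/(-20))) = -505480/16887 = -29.93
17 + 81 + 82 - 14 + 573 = 739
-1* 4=-4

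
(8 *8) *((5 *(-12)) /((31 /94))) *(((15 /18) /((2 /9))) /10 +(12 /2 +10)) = -5910720 /31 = -190668.39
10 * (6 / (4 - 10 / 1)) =-10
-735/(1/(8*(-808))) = 4751040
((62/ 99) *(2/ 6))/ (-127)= -62/ 37719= -0.00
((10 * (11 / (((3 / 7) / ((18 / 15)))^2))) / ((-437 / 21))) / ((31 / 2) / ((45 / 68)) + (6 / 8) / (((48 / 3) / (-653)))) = 5.77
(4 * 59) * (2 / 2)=236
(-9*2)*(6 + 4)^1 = -180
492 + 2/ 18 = 4429/ 9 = 492.11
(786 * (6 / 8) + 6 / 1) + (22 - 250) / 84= 8299 / 14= 592.79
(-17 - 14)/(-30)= 31/30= 1.03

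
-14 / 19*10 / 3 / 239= -140 / 13623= -0.01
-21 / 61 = -0.34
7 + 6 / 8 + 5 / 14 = 227 / 28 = 8.11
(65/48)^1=65/48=1.35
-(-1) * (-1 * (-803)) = 803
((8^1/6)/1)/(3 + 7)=2/15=0.13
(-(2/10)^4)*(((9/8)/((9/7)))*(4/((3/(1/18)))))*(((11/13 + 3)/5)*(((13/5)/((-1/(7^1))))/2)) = 49/67500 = 0.00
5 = 5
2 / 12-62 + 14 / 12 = -182 / 3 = -60.67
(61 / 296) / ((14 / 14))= 61 / 296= 0.21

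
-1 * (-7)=7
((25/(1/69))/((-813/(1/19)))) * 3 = -1725/5149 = -0.34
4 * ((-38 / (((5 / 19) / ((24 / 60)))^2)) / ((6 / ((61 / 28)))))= -1673596 / 13125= -127.51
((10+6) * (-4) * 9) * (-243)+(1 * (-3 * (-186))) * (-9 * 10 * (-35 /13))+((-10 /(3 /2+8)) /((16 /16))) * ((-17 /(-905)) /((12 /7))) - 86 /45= 553598717413 /2011815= 275173.77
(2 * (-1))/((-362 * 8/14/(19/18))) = 0.01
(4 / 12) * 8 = 8 / 3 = 2.67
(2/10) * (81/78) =27/130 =0.21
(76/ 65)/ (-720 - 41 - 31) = -19/ 12870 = -0.00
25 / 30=5 / 6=0.83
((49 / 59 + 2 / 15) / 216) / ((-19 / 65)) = -0.02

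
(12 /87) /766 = 0.00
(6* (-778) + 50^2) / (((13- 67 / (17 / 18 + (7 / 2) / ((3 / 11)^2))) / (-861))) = 89599104 / 557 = 160860.15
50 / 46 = 25 / 23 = 1.09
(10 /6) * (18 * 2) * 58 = 3480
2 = 2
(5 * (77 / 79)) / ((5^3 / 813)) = 62601 / 1975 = 31.70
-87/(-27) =29/9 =3.22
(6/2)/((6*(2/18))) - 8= -7/2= -3.50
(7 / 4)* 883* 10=30905 / 2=15452.50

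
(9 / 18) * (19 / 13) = 0.73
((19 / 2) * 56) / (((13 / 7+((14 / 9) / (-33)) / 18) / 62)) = 154290906 / 8675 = 17785.70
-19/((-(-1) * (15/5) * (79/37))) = -703/237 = -2.97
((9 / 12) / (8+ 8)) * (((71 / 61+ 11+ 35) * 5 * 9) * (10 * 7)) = 13593825 / 1952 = 6964.05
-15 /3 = -5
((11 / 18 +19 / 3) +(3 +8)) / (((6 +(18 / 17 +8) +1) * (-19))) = -289 / 4914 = -0.06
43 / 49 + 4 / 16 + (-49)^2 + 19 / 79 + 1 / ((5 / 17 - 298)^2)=2402.37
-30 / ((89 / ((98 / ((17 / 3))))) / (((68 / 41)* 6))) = -211680 / 3649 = -58.01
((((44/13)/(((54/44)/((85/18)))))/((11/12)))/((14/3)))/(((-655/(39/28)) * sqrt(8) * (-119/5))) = 55 * sqrt(2)/808794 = 0.00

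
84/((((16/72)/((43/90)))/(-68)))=-61404/5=-12280.80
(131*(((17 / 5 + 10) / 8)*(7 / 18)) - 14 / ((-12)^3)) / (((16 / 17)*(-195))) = -6267373 / 13478400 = -0.46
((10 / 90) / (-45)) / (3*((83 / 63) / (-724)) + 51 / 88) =-0.00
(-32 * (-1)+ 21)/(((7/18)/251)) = 239454/7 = 34207.71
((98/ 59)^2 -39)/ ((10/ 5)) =-126155/ 6962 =-18.12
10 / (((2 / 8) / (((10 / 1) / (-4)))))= -100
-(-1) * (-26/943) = -0.03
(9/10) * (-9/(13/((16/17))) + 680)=675612/1105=611.41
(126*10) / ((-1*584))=-315 / 146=-2.16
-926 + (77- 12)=-861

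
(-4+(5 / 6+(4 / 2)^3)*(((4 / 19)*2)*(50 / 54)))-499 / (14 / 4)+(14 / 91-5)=-20723581 / 140049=-147.97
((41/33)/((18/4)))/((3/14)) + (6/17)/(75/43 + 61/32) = 105384964/76083381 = 1.39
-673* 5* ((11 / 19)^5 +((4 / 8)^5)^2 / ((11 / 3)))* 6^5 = -1489436970935895 / 871586848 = -1708879.58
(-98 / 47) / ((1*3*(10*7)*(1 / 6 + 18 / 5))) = -14 / 5311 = -0.00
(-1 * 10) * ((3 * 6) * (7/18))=-70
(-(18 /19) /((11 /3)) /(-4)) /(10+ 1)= 27 /4598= 0.01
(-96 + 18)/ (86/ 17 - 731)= 0.11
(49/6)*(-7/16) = -343/96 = -3.57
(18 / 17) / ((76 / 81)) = 729 / 646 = 1.13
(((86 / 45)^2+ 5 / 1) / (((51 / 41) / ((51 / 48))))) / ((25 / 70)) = 20.69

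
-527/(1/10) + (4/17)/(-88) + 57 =-1949663/374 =-5213.00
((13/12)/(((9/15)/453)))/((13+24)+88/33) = 9815/476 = 20.62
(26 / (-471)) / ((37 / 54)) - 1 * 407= -2364731 / 5809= -407.08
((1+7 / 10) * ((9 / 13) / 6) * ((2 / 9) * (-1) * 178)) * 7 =-10591 / 195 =-54.31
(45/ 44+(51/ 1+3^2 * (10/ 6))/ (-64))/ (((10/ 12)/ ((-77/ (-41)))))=-63/ 3280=-0.02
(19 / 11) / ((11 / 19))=361 / 121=2.98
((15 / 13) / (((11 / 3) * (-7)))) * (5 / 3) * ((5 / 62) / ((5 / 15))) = -1125 / 62062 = -0.02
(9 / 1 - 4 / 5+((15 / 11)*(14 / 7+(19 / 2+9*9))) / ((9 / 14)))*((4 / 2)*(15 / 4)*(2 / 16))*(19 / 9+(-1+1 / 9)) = 234.22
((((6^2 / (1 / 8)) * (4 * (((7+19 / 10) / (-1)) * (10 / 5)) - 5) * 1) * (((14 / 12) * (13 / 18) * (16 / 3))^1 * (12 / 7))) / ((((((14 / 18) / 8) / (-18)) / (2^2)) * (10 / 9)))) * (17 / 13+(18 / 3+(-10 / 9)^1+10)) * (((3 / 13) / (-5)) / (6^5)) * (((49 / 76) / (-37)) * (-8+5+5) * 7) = 603780352 / 228475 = 2642.65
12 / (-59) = -12 / 59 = -0.20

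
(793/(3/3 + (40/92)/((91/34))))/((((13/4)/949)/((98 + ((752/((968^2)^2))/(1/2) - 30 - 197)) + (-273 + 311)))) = -100840935109103945119/5563041679712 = -18126942.22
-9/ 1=-9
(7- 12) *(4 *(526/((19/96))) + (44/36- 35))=-9060400/171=-52984.80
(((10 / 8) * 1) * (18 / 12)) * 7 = 105 / 8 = 13.12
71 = 71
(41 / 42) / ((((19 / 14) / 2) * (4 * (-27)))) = -41 / 3078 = -0.01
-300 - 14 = -314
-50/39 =-1.28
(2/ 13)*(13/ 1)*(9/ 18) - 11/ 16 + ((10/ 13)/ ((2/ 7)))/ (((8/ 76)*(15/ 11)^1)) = 11899/ 624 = 19.07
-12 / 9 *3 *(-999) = 3996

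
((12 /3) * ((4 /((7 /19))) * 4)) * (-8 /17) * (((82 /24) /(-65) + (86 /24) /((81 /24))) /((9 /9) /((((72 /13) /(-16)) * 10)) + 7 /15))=-6460912 /13923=-464.05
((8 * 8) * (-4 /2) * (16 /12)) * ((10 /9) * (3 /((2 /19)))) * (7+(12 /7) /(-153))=-121356800 /3213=-37770.56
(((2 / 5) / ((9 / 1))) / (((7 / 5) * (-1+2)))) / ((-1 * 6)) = -1 / 189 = -0.01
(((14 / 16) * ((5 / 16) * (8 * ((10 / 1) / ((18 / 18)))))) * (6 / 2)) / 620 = 105 / 992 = 0.11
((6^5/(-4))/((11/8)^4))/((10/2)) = -108.77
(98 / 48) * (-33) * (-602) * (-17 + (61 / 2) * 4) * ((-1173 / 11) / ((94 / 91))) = -165307013235 / 376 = -439646311.80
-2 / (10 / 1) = -1 / 5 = -0.20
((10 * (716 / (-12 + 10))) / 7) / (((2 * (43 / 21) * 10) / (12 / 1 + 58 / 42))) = -50299 / 301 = -167.11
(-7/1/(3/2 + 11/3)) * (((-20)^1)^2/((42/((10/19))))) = -4000/589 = -6.79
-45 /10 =-9 /2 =-4.50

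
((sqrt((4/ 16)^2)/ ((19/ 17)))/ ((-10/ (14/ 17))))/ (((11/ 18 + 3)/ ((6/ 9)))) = -21/ 6175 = -0.00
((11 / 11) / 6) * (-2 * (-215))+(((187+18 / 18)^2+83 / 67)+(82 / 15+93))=35692949 / 1005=35515.37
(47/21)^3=103823/9261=11.21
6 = 6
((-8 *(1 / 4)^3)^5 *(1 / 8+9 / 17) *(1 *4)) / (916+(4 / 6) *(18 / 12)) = -89 / 1021640704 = -0.00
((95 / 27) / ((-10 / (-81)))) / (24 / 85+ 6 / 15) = 4845 / 116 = 41.77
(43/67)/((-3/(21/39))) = -301/2613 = -0.12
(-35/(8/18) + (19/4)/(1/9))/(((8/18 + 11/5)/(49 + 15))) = -103680/119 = -871.26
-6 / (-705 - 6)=2 / 237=0.01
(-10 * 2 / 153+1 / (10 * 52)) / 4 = -10247 / 318240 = -0.03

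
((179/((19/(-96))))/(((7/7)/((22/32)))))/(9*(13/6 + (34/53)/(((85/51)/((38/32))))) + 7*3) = -8348560/599013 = -13.94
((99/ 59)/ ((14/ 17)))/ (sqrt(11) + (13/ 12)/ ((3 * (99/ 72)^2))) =-190609848/ 5369771071 + 1995905043 * sqrt(11)/ 10739542142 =0.58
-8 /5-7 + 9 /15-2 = -10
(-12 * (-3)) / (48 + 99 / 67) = 804 / 1105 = 0.73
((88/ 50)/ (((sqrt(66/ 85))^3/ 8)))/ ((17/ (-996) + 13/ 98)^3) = 1756558646739456 * sqrt(5610)/ 9872587434655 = 13326.41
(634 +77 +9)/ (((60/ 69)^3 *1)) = 109503/ 100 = 1095.03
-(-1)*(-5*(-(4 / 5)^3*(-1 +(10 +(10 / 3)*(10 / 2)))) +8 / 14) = 34796 / 525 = 66.28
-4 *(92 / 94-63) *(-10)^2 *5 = 5830000 / 47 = 124042.55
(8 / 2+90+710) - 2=802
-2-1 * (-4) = 2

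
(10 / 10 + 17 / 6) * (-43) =-989 / 6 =-164.83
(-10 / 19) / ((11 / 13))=-130 / 209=-0.62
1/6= 0.17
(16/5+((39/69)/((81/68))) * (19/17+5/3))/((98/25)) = 315860/273861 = 1.15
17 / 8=2.12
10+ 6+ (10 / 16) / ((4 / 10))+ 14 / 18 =2641 / 144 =18.34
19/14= 1.36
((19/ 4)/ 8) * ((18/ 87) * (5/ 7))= 285/ 3248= 0.09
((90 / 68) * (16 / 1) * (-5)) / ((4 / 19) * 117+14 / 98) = -47880 / 11203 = -4.27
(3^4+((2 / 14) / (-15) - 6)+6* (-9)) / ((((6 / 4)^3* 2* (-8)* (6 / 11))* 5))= -6061 / 42525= -0.14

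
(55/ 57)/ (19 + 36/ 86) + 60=571613/ 9519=60.05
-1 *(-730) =730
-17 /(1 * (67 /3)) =-51 /67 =-0.76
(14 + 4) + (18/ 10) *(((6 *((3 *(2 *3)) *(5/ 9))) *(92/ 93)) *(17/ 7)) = 60210/ 217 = 277.47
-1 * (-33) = 33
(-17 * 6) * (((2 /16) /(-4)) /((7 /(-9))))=-459 /112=-4.10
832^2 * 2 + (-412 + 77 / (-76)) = 105186659 / 76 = 1384034.99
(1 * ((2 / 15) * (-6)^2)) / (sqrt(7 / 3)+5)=0.74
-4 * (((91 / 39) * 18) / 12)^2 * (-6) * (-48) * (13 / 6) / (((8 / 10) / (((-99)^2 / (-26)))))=14407470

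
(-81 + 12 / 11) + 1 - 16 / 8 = -890 / 11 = -80.91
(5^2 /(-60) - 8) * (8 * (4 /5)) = -808 /15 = -53.87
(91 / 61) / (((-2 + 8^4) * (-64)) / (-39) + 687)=3549 / 17617349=0.00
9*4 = 36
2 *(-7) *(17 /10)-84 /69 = -2877 /115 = -25.02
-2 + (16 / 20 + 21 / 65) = -57 / 65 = -0.88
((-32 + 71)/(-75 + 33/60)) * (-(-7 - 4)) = -8580/1489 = -5.76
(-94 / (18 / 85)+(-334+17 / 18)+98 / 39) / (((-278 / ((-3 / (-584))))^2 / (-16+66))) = -4530425 / 342656234752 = -0.00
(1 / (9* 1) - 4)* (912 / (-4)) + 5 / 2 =889.17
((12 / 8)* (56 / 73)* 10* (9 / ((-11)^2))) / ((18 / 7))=2940 / 8833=0.33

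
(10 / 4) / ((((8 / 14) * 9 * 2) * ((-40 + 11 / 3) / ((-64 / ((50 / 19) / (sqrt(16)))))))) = 1064 / 1635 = 0.65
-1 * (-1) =1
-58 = -58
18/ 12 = 3/ 2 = 1.50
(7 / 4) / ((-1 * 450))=-7 / 1800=-0.00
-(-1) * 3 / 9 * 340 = 340 / 3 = 113.33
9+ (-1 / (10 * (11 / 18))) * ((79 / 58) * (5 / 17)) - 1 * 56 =-510473 / 10846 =-47.07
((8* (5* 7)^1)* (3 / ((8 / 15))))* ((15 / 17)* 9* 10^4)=125073529.41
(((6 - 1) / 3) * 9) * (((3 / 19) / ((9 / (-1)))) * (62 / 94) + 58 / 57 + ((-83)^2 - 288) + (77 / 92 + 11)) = 8150503195 / 82156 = 99207.64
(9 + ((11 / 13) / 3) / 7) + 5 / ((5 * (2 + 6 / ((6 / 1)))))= 853 / 91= 9.37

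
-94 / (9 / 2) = -188 / 9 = -20.89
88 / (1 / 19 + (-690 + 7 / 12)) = -20064 / 157175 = -0.13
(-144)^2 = 20736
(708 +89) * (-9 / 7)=-7173 / 7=-1024.71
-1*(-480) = 480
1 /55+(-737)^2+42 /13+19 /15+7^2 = 1165212296 /2145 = 543222.52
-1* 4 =-4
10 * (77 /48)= 385 /24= 16.04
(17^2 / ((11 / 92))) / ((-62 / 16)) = -212704 / 341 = -623.77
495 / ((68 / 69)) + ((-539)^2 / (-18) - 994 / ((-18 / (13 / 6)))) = -28491283 / 1836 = -15518.13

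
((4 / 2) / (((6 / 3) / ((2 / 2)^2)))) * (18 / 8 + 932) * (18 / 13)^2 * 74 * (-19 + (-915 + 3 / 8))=-83651224041 / 676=-123744414.26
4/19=0.21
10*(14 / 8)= 35 / 2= 17.50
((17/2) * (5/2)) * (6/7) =255/14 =18.21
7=7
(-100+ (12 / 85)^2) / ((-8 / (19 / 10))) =3431191 / 144500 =23.75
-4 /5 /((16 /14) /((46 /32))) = -161 /160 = -1.01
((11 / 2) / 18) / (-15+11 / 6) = -11 / 474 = -0.02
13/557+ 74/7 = 41309/3899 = 10.59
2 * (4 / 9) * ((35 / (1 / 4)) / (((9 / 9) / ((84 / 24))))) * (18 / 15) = 1568 / 3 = 522.67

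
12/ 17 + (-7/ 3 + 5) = 172/ 51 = 3.37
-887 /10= -88.70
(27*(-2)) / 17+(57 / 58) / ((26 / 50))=-16491 / 12818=-1.29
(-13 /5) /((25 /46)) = -598 /125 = -4.78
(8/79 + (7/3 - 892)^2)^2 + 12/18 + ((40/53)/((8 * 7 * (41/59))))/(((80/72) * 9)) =9634659057728436455429/15378959862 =626483139574.01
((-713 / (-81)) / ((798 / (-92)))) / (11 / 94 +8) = -3083012 / 24659397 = -0.13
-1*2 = -2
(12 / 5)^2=144 / 25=5.76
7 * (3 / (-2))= -21 / 2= -10.50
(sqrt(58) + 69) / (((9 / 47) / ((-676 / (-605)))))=447.06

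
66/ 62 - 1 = 0.06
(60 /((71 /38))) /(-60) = -38 /71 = -0.54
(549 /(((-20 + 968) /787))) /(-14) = -144021 /4424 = -32.55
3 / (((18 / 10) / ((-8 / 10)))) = -1.33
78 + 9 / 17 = 1335 / 17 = 78.53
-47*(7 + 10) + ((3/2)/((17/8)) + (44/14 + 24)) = -91767/119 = -771.15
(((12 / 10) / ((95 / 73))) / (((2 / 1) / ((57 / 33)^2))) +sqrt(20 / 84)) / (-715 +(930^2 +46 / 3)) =sqrt(105) / 18148207 +12483 / 7842618025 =0.00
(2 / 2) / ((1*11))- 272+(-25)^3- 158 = -176604 / 11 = -16054.91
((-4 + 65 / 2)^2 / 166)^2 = 10556001 / 440896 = 23.94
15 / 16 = 0.94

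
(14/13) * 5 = 70/13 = 5.38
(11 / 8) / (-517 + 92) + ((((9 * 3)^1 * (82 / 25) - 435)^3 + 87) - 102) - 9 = -88357470601091 / 2125000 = -41579986.17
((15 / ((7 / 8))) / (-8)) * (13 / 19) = -1.47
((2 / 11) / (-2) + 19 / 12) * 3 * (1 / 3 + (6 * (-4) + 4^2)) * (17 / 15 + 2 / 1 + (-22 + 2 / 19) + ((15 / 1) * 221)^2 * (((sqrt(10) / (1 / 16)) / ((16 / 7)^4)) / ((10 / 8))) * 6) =-3356298374.43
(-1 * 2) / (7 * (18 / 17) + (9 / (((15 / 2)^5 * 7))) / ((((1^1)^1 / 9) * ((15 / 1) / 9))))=-1859375 / 6890897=-0.27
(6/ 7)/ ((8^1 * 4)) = 3/ 112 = 0.03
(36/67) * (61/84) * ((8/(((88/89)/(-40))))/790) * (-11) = 65148/37051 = 1.76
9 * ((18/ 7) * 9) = 1458/ 7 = 208.29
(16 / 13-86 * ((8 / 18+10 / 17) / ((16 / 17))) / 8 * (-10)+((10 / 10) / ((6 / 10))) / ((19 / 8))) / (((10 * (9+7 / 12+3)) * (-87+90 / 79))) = -336858449 / 30358266120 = -0.01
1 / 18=0.06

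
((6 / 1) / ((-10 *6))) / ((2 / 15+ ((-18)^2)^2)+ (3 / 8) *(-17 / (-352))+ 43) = -4224 / 4436008957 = -0.00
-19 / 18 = -1.06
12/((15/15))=12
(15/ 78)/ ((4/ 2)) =5/ 52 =0.10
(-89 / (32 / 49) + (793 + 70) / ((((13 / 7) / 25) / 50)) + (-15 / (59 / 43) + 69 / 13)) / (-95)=-2850655413 / 466336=-6112.88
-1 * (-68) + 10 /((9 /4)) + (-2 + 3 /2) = 1295 /18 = 71.94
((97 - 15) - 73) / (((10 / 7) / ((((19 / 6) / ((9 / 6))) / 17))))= 133 / 170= 0.78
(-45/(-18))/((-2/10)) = -25/2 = -12.50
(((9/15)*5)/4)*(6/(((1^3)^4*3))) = 3/2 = 1.50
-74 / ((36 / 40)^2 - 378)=7400 / 37719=0.20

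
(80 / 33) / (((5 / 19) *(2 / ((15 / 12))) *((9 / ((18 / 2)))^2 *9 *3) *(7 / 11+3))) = 19 / 324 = 0.06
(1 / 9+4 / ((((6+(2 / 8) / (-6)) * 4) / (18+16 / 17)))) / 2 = 71983 / 43758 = 1.65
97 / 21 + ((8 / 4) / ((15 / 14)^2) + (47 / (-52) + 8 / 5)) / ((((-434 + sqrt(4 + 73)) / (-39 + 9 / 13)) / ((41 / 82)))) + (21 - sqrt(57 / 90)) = -sqrt(570) / 30 + 2367907*sqrt(77) / 9545745300 + 122790287519 / 4772872650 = 24.93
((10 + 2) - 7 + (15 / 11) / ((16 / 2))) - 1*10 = -425 / 88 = -4.83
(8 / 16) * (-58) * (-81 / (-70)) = -33.56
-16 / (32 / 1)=-1 / 2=-0.50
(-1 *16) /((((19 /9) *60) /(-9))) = 108 /95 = 1.14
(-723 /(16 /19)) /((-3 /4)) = 4579 /4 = 1144.75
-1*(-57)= 57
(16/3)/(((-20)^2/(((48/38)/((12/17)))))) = 34/1425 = 0.02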